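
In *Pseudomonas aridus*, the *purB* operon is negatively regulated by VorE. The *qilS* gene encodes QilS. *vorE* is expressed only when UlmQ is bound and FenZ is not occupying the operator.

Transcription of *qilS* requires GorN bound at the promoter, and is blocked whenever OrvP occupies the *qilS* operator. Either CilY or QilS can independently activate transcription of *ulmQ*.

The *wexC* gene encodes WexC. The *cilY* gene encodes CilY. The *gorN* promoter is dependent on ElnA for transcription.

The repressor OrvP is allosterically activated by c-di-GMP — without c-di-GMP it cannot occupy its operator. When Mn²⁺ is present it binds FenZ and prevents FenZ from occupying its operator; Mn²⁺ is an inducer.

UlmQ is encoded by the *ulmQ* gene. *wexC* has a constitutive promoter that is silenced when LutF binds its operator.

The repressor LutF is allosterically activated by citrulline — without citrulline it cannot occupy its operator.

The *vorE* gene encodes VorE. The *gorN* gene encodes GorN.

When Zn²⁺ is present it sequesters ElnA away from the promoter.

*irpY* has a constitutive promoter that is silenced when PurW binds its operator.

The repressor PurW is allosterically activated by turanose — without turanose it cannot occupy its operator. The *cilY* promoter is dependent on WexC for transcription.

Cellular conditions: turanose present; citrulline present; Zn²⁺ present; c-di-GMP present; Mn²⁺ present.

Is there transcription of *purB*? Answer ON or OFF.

Citrulline is present, so LutF is active.
With repressor LutF bound, *wexC* is not transcribed.
So WexC is not produced.
Required activator WexC is absent, so *cilY* is not transcribed.
So CilY is not produced.
Zn²⁺ is present, so ElnA is inactive.
Required activator ElnA is absent, so *gorN* is not transcribed.
So GorN is not produced.
c-di-GMP is present, so OrvP is active.
With repressor OrvP bound, *qilS* is not transcribed.
So QilS is not produced.
No activator is available at the *ulmQ* promoter, so *ulmQ* is not transcribed.
So UlmQ is not produced.
Mn²⁺ is present, so FenZ is inactive.
Required activator UlmQ is absent, so *vorE* is not transcribed.
So VorE is not produced.
With no repressor bound, *purB* is transcribed.

ON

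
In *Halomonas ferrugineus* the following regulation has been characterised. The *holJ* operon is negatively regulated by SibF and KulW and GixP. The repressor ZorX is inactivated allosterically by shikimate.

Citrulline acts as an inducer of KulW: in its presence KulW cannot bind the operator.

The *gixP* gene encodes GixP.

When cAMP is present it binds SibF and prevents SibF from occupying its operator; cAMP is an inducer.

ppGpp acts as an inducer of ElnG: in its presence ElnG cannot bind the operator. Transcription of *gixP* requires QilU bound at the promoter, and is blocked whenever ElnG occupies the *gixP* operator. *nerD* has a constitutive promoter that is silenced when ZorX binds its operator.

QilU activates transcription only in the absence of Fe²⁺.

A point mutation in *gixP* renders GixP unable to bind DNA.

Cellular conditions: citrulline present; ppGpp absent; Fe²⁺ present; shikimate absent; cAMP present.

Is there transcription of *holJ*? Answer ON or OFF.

ON

cAMP is present, so SibF is inactive.
Citrulline is present, so KulW is inactive.
GixP is non-functional in this strain, so it has no effect.
With no repressor bound, *holJ* is transcribed.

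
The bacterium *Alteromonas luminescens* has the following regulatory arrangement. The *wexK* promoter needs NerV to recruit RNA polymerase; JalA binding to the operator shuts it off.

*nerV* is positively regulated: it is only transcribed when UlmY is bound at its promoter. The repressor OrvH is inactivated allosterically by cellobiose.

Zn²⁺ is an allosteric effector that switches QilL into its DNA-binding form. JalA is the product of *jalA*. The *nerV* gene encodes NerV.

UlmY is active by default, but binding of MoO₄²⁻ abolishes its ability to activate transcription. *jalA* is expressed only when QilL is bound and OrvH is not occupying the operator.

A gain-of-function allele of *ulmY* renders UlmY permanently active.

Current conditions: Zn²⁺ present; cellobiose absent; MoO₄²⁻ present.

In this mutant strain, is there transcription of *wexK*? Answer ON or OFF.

ON

UlmY is constitutively active in this strain.
No repressor is bound and UlmY is active, so *nerV* is transcribed.
So NerV is produced and active.
Zn²⁺ is present, so QilL is active.
Cellobiose is absent, so OrvH is active.
With repressor OrvH bound, *jalA* is not transcribed.
So JalA is not produced.
No repressor is bound and NerV is active, so *wexK* is transcribed.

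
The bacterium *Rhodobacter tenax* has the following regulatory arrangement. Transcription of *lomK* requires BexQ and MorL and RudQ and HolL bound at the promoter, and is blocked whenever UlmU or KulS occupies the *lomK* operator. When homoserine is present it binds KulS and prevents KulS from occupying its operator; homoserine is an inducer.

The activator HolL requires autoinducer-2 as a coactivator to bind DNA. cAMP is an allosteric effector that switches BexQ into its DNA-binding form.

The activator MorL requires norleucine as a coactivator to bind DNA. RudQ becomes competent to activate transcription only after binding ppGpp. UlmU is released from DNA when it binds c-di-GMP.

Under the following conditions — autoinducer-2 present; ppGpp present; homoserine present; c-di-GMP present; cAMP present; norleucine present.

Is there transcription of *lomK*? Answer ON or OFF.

c-di-GMP is present, so UlmU is inactive.
cAMP is present, so BexQ is active.
Norleucine is present, so MorL is active.
ppGpp is present, so RudQ is active.
Autoinducer-2 is present, so HolL is active.
Homoserine is present, so KulS is inactive.
No repressor is bound and BexQ and MorL and RudQ and HolL are active, so *lomK* is transcribed.

ON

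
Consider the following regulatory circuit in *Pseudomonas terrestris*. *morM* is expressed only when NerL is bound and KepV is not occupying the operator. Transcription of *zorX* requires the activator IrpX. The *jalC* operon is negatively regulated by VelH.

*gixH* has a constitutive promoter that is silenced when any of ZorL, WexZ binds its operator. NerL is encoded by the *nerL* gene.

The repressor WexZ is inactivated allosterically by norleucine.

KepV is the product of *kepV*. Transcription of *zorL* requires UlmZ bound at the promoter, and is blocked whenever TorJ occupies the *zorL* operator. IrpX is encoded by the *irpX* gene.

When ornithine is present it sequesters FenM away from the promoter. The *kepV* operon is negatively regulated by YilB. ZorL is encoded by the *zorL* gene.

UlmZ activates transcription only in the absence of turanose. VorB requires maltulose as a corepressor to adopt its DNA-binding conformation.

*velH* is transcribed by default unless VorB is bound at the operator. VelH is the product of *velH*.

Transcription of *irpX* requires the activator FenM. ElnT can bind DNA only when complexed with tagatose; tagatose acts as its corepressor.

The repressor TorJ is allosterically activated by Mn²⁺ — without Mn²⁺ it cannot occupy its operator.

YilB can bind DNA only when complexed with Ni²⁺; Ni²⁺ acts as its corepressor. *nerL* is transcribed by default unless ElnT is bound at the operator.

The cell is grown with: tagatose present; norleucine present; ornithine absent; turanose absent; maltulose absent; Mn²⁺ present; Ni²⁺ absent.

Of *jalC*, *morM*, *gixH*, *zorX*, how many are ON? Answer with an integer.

Maltulose is absent, so VorB is inactive.
With no repressor bound, *velH* is transcribed.
So VelH is produced and active.
With repressor VelH bound, *jalC* is not transcribed.
→ *jalC* is OFF.
Tagatose is present, so ElnT is active.
With repressor ElnT bound, *nerL* is not transcribed.
So NerL is not produced.
Ni²⁺ is absent, so YilB is inactive.
With no repressor bound, *kepV* is transcribed.
So KepV is produced and active.
With repressor KepV bound, *morM* is not transcribed.
→ *morM* is OFF.
Turanose is absent, so UlmZ is active.
Mn²⁺ is present, so TorJ is active.
With repressor TorJ bound, *zorL* is not transcribed.
So ZorL is not produced.
Norleucine is present, so WexZ is inactive.
With no repressor bound, *gixH* is transcribed.
→ *gixH* is ON.
Ornithine is absent, so FenM is active.
No repressor is bound and FenM is active, so *irpX* is transcribed.
So IrpX is produced and active.
No repressor is bound and IrpX is active, so *zorX* is transcribed.
→ *zorX* is ON.
2 of the 4 genes are transcribed.

2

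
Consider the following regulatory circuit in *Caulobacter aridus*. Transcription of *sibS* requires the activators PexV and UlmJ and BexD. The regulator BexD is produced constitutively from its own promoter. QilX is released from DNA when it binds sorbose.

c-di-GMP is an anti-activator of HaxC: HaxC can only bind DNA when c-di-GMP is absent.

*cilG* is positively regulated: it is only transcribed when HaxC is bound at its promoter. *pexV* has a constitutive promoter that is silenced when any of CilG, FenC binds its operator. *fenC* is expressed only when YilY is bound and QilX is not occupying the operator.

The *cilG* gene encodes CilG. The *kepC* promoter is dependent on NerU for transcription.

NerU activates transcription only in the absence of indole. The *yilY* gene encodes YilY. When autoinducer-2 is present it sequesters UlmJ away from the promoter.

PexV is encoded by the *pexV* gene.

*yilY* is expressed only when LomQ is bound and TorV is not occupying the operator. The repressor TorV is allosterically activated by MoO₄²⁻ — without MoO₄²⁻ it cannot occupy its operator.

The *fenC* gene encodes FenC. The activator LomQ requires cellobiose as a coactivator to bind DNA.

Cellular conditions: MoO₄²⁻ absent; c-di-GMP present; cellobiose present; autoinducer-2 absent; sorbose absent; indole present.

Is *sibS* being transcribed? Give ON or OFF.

ON

c-di-GMP is present, so HaxC is inactive.
Required activator HaxC is absent, so *cilG* is not transcribed.
So CilG is not produced.
Sorbose is absent, so QilX is active.
MoO₄²⁻ is absent, so TorV is inactive.
Cellobiose is present, so LomQ is active.
No repressor is bound and LomQ is active, so *yilY* is transcribed.
So YilY is produced and active.
With repressor QilX bound, *fenC* is not transcribed.
So FenC is not produced.
With no repressor bound, *pexV* is transcribed.
So PexV is produced and active.
Autoinducer-2 is absent, so UlmJ is active.
BexD is produced constitutively and is active.
No repressor is bound and PexV and UlmJ and BexD are active, so *sibS* is transcribed.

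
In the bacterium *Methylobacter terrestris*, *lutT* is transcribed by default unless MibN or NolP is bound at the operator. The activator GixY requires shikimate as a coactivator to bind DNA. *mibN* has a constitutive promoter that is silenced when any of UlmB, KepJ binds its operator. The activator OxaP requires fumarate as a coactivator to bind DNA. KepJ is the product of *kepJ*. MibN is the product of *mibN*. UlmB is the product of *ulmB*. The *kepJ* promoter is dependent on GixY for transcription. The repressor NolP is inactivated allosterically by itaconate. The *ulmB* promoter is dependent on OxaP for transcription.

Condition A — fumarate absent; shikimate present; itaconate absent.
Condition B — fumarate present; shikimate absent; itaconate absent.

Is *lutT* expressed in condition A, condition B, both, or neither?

neither

Condition A:
Fumarate is absent, so OxaP is inactive.
Required activator OxaP is absent, so *ulmB* is not transcribed.
So UlmB is not produced.
Shikimate is present, so GixY is active.
No repressor is bound and GixY is active, so *kepJ* is transcribed.
So KepJ is produced and active.
With repressor KepJ bound, *mibN* is not transcribed.
So MibN is not produced.
Itaconate is absent, so NolP is active.
With repressor NolP bound, *lutT* is not transcribed.
→ *lutT* is OFF in A.
Condition B:
Fumarate is present, so OxaP is active.
No repressor is bound and OxaP is active, so *ulmB* is transcribed.
So UlmB is produced and active.
Shikimate is absent, so GixY is inactive.
Required activator GixY is absent, so *kepJ* is not transcribed.
So KepJ is not produced.
With repressor UlmB bound, *mibN* is not transcribed.
So MibN is not produced.
Itaconate is absent, so NolP is active.
With repressor NolP bound, *lutT* is not transcribed.
→ *lutT* is OFF in B.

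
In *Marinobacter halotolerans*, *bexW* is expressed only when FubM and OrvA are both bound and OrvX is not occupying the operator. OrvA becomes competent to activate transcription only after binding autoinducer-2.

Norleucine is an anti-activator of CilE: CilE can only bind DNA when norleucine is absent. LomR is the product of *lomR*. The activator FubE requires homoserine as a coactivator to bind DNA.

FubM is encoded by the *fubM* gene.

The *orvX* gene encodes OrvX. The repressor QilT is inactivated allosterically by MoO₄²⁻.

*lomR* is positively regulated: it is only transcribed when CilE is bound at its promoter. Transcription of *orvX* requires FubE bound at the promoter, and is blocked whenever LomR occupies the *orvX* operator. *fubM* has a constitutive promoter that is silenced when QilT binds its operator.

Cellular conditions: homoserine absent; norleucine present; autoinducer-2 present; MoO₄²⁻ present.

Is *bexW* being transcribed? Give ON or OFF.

ON

MoO₄²⁻ is present, so QilT is inactive.
With no repressor bound, *fubM* is transcribed.
So FubM is produced and active.
Autoinducer-2 is present, so OrvA is active.
Homoserine is absent, so FubE is inactive.
Norleucine is present, so CilE is inactive.
Required activator CilE is absent, so *lomR* is not transcribed.
So LomR is not produced.
Required activator FubE is absent, so *orvX* is not transcribed.
So OrvX is not produced.
No repressor is bound and FubM and OrvA are active, so *bexW* is transcribed.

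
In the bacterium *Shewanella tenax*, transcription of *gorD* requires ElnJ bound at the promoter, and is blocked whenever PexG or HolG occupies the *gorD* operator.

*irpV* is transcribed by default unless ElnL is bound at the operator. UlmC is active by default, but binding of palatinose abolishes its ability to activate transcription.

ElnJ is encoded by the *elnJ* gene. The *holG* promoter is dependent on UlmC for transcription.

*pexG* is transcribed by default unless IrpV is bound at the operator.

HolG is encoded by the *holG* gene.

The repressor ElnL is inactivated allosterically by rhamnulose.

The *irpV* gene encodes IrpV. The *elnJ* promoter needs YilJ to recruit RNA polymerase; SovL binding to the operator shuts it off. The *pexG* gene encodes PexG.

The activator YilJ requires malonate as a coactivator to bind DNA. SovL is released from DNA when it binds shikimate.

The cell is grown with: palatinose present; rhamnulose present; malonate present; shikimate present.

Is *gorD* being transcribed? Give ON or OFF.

ON

Rhamnulose is present, so ElnL is inactive.
With no repressor bound, *irpV* is transcribed.
So IrpV is produced and active.
With repressor IrpV bound, *pexG* is not transcribed.
So PexG is not produced.
Palatinose is present, so UlmC is inactive.
Required activator UlmC is absent, so *holG* is not transcribed.
So HolG is not produced.
Shikimate is present, so SovL is inactive.
Malonate is present, so YilJ is active.
No repressor is bound and YilJ is active, so *elnJ* is transcribed.
So ElnJ is produced and active.
No repressor is bound and ElnJ is active, so *gorD* is transcribed.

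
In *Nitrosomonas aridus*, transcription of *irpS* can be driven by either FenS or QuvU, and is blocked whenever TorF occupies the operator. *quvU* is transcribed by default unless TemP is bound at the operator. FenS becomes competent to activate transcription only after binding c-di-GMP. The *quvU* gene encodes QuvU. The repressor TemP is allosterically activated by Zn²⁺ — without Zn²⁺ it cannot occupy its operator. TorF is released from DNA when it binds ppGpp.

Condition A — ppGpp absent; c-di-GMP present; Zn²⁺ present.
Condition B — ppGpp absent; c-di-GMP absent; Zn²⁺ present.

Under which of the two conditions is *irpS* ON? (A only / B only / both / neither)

Condition A:
ppGpp is absent, so TorF is active.
c-di-GMP is present, so FenS is active.
Zn²⁺ is present, so TemP is active.
With repressor TemP bound, *quvU* is not transcribed.
So QuvU is not produced.
With repressor TorF bound, *irpS* is not transcribed.
→ *irpS* is OFF in A.
Condition B:
ppGpp is absent, so TorF is active.
c-di-GMP is absent, so FenS is inactive.
Zn²⁺ is present, so TemP is active.
With repressor TemP bound, *quvU* is not transcribed.
So QuvU is not produced.
With repressor TorF bound, *irpS* is not transcribed.
→ *irpS* is OFF in B.

neither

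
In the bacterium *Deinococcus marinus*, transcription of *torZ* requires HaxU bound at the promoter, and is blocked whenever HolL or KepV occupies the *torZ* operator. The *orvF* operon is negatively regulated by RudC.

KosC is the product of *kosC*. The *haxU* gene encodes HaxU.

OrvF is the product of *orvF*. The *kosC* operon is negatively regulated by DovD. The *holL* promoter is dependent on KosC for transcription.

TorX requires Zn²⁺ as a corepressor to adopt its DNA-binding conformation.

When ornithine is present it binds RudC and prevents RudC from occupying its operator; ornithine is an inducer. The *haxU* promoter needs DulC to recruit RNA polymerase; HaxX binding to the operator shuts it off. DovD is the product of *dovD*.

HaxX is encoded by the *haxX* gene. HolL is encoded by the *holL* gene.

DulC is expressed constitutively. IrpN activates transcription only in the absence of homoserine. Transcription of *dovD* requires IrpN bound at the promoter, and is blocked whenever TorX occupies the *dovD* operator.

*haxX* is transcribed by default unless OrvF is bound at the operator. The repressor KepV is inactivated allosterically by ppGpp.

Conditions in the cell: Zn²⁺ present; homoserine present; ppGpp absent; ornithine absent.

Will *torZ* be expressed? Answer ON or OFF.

OFF

Homoserine is present, so IrpN is inactive.
Zn²⁺ is present, so TorX is active.
With repressor TorX bound, *dovD* is not transcribed.
So DovD is not produced.
With no repressor bound, *kosC* is transcribed.
So KosC is produced and active.
No repressor is bound and KosC is active, so *holL* is transcribed.
So HolL is produced and active.
Ornithine is absent, so RudC is active.
With repressor RudC bound, *orvF* is not transcribed.
So OrvF is not produced.
With no repressor bound, *haxX* is transcribed.
So HaxX is produced and active.
DulC is produced constitutively and is active.
With repressor HaxX bound, *haxU* is not transcribed.
So HaxU is not produced.
ppGpp is absent, so KepV is active.
With repressor HolL bound, *torZ* is not transcribed.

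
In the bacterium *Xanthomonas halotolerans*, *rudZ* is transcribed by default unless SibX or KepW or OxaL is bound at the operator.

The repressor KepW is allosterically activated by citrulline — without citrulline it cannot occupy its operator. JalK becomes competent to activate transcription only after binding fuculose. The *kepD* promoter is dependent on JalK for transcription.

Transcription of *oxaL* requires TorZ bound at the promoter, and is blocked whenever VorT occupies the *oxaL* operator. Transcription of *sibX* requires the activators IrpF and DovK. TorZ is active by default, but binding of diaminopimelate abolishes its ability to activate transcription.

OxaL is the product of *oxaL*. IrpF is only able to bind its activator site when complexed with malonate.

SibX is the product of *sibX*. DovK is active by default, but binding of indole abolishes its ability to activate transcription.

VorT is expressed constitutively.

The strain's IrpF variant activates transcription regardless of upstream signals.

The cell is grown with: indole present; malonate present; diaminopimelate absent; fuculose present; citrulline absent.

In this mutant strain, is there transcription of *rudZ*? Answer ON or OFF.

ON

IrpF is constitutively active in this strain.
Indole is present, so DovK is inactive.
Required activator DovK is absent, so *sibX* is not transcribed.
So SibX is not produced.
Citrulline is absent, so KepW is inactive.
Diaminopimelate is absent, so TorZ is active.
VorT is produced constitutively and is active.
With repressor VorT bound, *oxaL* is not transcribed.
So OxaL is not produced.
With no repressor bound, *rudZ* is transcribed.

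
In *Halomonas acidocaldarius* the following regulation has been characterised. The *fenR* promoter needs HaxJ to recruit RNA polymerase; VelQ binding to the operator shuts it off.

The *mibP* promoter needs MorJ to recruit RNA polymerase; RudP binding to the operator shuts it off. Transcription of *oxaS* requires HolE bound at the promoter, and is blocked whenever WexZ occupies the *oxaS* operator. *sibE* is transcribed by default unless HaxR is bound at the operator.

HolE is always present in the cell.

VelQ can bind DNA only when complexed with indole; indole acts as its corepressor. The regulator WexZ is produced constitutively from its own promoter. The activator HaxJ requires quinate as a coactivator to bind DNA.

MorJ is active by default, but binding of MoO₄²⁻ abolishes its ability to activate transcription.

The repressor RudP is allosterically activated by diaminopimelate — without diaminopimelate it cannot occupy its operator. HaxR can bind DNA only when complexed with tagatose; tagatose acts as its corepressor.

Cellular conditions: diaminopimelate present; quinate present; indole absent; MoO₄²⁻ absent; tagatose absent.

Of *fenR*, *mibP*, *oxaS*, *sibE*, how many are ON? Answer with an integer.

Quinate is present, so HaxJ is active.
Indole is absent, so VelQ is inactive.
No repressor is bound and HaxJ is active, so *fenR* is transcribed.
→ *fenR* is ON.
MoO₄²⁻ is absent, so MorJ is active.
Diaminopimelate is present, so RudP is active.
With repressor RudP bound, *mibP* is not transcribed.
→ *mibP* is OFF.
WexZ is produced constitutively and is active.
HolE is produced constitutively and is active.
With repressor WexZ bound, *oxaS* is not transcribed.
→ *oxaS* is OFF.
Tagatose is absent, so HaxR is inactive.
With no repressor bound, *sibE* is transcribed.
→ *sibE* is ON.
2 of the 4 genes are transcribed.

2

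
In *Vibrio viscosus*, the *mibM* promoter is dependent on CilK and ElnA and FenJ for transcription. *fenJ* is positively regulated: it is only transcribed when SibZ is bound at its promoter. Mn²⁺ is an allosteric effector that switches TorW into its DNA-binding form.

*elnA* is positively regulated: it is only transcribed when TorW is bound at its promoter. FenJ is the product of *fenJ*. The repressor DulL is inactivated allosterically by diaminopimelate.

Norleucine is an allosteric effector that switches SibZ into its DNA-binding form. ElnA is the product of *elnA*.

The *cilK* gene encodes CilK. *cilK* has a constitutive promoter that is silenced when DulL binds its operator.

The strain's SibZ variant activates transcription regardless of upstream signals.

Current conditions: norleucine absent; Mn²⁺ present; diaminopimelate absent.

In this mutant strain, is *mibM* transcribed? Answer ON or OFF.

OFF

Diaminopimelate is absent, so DulL is active.
With repressor DulL bound, *cilK* is not transcribed.
So CilK is not produced.
Mn²⁺ is present, so TorW is active.
No repressor is bound and TorW is active, so *elnA* is transcribed.
So ElnA is produced and active.
SibZ is constitutively active in this strain.
No repressor is bound and SibZ is active, so *fenJ* is transcribed.
So FenJ is produced and active.
Required activator CilK is absent, so *mibM* is not transcribed.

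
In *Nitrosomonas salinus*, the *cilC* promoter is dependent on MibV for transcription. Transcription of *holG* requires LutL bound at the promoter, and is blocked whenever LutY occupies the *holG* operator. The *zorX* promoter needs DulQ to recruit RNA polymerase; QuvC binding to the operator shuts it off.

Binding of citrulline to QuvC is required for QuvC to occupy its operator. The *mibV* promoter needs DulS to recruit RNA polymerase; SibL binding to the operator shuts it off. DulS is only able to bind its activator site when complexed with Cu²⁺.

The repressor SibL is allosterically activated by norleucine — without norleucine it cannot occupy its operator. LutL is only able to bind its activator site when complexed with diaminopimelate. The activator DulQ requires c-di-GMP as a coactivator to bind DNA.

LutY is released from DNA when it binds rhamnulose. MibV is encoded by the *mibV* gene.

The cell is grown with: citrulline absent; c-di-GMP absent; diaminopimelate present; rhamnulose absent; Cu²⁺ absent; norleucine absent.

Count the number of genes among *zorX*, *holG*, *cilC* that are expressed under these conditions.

Citrulline is absent, so QuvC is inactive.
c-di-GMP is absent, so DulQ is inactive.
Required activator DulQ is absent, so *zorX* is not transcribed.
→ *zorX* is OFF.
Diaminopimelate is present, so LutL is active.
Rhamnulose is absent, so LutY is active.
With repressor LutY bound, *holG* is not transcribed.
→ *holG* is OFF.
Cu²⁺ is absent, so DulS is inactive.
Norleucine is absent, so SibL is inactive.
Required activator DulS is absent, so *mibV* is not transcribed.
So MibV is not produced.
Required activator MibV is absent, so *cilC* is not transcribed.
→ *cilC* is OFF.
0 of the 3 genes are transcribed.

0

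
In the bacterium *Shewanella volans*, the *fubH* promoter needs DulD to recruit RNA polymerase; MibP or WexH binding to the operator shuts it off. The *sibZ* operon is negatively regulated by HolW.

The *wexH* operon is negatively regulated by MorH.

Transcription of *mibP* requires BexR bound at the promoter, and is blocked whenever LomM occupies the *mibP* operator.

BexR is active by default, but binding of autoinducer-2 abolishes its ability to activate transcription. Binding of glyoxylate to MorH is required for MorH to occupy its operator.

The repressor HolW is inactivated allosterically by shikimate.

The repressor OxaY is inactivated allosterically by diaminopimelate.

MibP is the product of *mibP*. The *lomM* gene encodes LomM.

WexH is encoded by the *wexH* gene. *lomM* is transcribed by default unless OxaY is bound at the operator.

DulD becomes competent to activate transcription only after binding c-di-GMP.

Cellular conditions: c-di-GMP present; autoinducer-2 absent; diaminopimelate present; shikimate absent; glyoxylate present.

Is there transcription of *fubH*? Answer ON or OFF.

ON

c-di-GMP is present, so DulD is active.
Diaminopimelate is present, so OxaY is inactive.
With no repressor bound, *lomM* is transcribed.
So LomM is produced and active.
Autoinducer-2 is absent, so BexR is active.
With repressor LomM bound, *mibP* is not transcribed.
So MibP is not produced.
Glyoxylate is present, so MorH is active.
With repressor MorH bound, *wexH* is not transcribed.
So WexH is not produced.
No repressor is bound and DulD is active, so *fubH* is transcribed.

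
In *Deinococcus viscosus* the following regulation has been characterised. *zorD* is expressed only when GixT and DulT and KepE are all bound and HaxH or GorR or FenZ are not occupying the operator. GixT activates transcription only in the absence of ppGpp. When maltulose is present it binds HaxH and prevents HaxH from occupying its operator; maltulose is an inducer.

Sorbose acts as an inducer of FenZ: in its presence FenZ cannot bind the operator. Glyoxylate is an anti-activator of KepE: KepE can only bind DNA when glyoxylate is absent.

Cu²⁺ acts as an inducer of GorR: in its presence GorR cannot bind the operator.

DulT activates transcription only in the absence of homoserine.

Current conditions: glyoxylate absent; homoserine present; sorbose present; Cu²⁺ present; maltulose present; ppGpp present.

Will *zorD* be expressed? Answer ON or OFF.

OFF

Maltulose is present, so HaxH is inactive.
ppGpp is present, so GixT is inactive.
Homoserine is present, so DulT is inactive.
Cu²⁺ is present, so GorR is inactive.
Glyoxylate is absent, so KepE is active.
Sorbose is present, so FenZ is inactive.
Required activator GixT is absent, so *zorD* is not transcribed.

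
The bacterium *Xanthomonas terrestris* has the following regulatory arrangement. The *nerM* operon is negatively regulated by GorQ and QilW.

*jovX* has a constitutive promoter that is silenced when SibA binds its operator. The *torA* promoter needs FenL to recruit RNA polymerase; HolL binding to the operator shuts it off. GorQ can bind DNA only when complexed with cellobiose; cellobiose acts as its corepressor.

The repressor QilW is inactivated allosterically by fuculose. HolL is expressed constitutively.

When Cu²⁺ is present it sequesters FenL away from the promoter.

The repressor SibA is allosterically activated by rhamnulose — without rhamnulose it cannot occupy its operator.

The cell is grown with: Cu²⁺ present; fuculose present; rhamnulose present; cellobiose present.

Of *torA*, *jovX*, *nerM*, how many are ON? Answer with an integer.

HolL is produced constitutively and is active.
Cu²⁺ is present, so FenL is inactive.
With repressor HolL bound, *torA* is not transcribed.
→ *torA* is OFF.
Rhamnulose is present, so SibA is active.
With repressor SibA bound, *jovX* is not transcribed.
→ *jovX* is OFF.
Cellobiose is present, so GorQ is active.
Fuculose is present, so QilW is inactive.
With repressor GorQ bound, *nerM* is not transcribed.
→ *nerM* is OFF.
0 of the 3 genes are transcribed.

0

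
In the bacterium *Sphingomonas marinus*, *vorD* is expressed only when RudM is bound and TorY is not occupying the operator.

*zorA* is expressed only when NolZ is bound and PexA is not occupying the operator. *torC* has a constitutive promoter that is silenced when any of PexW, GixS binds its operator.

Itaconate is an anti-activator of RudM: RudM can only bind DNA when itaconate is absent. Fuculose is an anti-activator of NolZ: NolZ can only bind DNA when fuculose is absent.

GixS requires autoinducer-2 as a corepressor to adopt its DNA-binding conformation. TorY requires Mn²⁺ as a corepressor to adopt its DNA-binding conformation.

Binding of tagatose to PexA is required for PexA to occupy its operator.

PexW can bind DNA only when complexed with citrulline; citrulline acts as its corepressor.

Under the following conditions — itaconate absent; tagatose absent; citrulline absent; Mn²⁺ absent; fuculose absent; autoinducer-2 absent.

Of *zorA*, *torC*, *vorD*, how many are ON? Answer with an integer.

3

Fuculose is absent, so NolZ is active.
Tagatose is absent, so PexA is inactive.
No repressor is bound and NolZ is active, so *zorA* is transcribed.
→ *zorA* is ON.
Citrulline is absent, so PexW is inactive.
Autoinducer-2 is absent, so GixS is inactive.
With no repressor bound, *torC* is transcribed.
→ *torC* is ON.
Mn²⁺ is absent, so TorY is inactive.
Itaconate is absent, so RudM is active.
No repressor is bound and RudM is active, so *vorD* is transcribed.
→ *vorD* is ON.
3 of the 3 genes are transcribed.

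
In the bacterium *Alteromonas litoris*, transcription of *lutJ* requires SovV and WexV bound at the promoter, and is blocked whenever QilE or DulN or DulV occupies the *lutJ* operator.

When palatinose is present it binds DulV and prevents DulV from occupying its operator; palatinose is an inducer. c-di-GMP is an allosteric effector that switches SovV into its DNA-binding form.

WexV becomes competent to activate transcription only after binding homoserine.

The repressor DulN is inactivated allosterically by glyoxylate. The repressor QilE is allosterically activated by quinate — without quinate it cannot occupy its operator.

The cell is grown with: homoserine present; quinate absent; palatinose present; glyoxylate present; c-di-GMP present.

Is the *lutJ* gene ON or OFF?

ON

c-di-GMP is present, so SovV is active.
Homoserine is present, so WexV is active.
Quinate is absent, so QilE is inactive.
Glyoxylate is present, so DulN is inactive.
Palatinose is present, so DulV is inactive.
No repressor is bound and SovV and WexV are active, so *lutJ* is transcribed.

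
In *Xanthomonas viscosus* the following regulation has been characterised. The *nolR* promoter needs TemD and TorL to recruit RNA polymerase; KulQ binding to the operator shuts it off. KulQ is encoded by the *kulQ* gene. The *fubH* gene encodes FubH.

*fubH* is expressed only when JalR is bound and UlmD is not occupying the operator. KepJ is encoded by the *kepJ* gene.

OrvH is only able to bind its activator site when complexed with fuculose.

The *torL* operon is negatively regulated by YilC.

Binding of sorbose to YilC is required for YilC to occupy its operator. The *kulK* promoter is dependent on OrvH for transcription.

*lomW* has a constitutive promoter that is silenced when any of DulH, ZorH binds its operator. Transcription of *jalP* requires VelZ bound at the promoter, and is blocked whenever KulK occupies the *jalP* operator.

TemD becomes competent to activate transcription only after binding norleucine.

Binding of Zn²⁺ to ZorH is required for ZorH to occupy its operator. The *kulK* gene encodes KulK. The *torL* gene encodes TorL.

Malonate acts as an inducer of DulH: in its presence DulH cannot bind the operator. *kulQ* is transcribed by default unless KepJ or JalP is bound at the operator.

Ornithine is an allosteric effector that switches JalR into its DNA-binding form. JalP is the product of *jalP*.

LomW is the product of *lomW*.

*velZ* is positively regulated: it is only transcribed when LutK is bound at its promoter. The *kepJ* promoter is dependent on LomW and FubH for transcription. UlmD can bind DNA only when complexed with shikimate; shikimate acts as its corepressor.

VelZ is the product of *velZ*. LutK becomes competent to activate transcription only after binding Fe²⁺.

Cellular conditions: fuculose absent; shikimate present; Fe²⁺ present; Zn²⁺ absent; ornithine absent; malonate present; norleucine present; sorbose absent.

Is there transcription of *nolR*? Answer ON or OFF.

ON

Malonate is present, so DulH is inactive.
Zn²⁺ is absent, so ZorH is inactive.
With no repressor bound, *lomW* is transcribed.
So LomW is produced and active.
Shikimate is present, so UlmD is active.
Ornithine is absent, so JalR is inactive.
With repressor UlmD bound, *fubH* is not transcribed.
So FubH is not produced.
Required activator FubH is absent, so *kepJ* is not transcribed.
So KepJ is not produced.
Fe²⁺ is present, so LutK is active.
No repressor is bound and LutK is active, so *velZ* is transcribed.
So VelZ is produced and active.
Fuculose is absent, so OrvH is inactive.
Required activator OrvH is absent, so *kulK* is not transcribed.
So KulK is not produced.
No repressor is bound and VelZ is active, so *jalP* is transcribed.
So JalP is produced and active.
With repressor JalP bound, *kulQ* is not transcribed.
So KulQ is not produced.
Norleucine is present, so TemD is active.
Sorbose is absent, so YilC is inactive.
With no repressor bound, *torL* is transcribed.
So TorL is produced and active.
No repressor is bound and TemD and TorL are active, so *nolR* is transcribed.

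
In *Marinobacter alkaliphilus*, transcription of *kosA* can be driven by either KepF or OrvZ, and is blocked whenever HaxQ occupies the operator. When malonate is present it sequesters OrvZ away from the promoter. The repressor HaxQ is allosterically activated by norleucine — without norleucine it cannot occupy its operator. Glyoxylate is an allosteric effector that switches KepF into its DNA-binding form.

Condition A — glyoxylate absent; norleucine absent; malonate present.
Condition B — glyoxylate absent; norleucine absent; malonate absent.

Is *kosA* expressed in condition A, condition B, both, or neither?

Condition A:
Glyoxylate is absent, so KepF is inactive.
Norleucine is absent, so HaxQ is inactive.
Malonate is present, so OrvZ is inactive.
No activator is available at the *kosA* promoter, so *kosA* is not transcribed.
→ *kosA* is OFF in A.
Condition B:
Glyoxylate is absent, so KepF is inactive.
Norleucine is absent, so HaxQ is inactive.
Malonate is absent, so OrvZ is active.
Activator OrvZ is present, so *kosA* is transcribed.
→ *kosA* is ON in B.

B only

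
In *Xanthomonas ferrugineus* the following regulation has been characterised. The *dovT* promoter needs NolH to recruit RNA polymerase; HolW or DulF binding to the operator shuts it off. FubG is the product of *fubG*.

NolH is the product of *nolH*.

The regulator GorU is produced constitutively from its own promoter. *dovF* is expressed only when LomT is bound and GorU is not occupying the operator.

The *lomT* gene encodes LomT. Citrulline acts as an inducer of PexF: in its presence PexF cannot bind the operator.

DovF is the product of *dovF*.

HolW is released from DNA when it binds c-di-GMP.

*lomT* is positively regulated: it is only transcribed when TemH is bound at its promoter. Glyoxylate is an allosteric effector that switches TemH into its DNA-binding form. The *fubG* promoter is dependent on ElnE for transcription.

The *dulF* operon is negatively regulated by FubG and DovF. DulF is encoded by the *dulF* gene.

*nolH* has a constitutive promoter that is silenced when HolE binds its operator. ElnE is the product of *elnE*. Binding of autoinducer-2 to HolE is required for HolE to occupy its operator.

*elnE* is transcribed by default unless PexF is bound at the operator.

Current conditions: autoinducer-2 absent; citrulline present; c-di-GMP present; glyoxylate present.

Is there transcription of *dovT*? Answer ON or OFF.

ON

c-di-GMP is present, so HolW is inactive.
Citrulline is present, so PexF is inactive.
With no repressor bound, *elnE* is transcribed.
So ElnE is produced and active.
No repressor is bound and ElnE is active, so *fubG* is transcribed.
So FubG is produced and active.
GorU is produced constitutively and is active.
Glyoxylate is present, so TemH is active.
No repressor is bound and TemH is active, so *lomT* is transcribed.
So LomT is produced and active.
With repressor GorU bound, *dovF* is not transcribed.
So DovF is not produced.
With repressor FubG bound, *dulF* is not transcribed.
So DulF is not produced.
Autoinducer-2 is absent, so HolE is inactive.
With no repressor bound, *nolH* is transcribed.
So NolH is produced and active.
No repressor is bound and NolH is active, so *dovT* is transcribed.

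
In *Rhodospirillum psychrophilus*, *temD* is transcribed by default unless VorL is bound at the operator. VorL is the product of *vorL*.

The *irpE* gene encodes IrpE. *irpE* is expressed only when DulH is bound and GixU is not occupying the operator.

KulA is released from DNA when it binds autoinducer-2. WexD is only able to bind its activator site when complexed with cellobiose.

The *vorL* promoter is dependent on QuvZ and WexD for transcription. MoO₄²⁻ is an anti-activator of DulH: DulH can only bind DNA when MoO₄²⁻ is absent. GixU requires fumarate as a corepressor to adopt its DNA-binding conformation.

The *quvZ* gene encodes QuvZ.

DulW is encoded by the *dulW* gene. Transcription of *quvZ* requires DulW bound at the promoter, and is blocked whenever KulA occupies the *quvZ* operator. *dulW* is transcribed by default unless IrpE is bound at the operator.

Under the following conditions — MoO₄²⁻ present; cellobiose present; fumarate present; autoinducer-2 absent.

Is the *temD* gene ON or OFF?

ON

Fumarate is present, so GixU is active.
MoO₄²⁻ is present, so DulH is inactive.
With repressor GixU bound, *irpE* is not transcribed.
So IrpE is not produced.
With no repressor bound, *dulW* is transcribed.
So DulW is produced and active.
Autoinducer-2 is absent, so KulA is active.
With repressor KulA bound, *quvZ* is not transcribed.
So QuvZ is not produced.
Cellobiose is present, so WexD is active.
Required activator QuvZ is absent, so *vorL* is not transcribed.
So VorL is not produced.
With no repressor bound, *temD* is transcribed.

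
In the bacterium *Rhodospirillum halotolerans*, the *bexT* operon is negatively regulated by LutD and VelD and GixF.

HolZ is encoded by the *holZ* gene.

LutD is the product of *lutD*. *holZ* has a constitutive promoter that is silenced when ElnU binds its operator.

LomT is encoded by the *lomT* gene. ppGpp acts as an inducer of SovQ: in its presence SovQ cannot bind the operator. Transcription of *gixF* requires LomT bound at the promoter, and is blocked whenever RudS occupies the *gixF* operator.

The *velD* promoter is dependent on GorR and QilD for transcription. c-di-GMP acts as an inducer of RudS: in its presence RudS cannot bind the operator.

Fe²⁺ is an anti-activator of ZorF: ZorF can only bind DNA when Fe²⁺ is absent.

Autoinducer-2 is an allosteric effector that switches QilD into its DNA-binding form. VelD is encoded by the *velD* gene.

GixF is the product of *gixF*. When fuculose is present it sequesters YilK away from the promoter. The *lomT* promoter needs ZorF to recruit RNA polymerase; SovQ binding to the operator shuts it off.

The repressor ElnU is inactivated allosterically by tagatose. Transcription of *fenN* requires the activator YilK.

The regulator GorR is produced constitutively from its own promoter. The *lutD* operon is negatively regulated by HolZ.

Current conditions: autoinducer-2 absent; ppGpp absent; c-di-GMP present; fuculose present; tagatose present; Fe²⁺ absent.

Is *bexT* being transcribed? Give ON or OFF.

ON

Tagatose is present, so ElnU is inactive.
With no repressor bound, *holZ* is transcribed.
So HolZ is produced and active.
With repressor HolZ bound, *lutD* is not transcribed.
So LutD is not produced.
GorR is produced constitutively and is active.
Autoinducer-2 is absent, so QilD is inactive.
Required activator QilD is absent, so *velD* is not transcribed.
So VelD is not produced.
ppGpp is absent, so SovQ is active.
Fe²⁺ is absent, so ZorF is active.
With repressor SovQ bound, *lomT* is not transcribed.
So LomT is not produced.
c-di-GMP is present, so RudS is inactive.
Required activator LomT is absent, so *gixF* is not transcribed.
So GixF is not produced.
With no repressor bound, *bexT* is transcribed.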